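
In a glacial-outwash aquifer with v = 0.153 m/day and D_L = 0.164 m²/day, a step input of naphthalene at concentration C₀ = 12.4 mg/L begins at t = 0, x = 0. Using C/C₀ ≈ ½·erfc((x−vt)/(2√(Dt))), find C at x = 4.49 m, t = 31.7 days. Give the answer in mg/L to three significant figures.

6.75 mg/L

For a continuous step input, C/C₀ ≈ ½·erfc((x−vt)/(2√(Dt))).
vt = 0.153 × 31.7 = 4.8501 m and 2√(Dt) = 2√(0.164 × 31.7) = 4.560 m.
Argument (x−vt)/(2√(Dt)) = (4.49 − 4.8501)/4.560 = -0.07897; ½·erfc(-0.07897) = 0.5445.
C = 12.4 × 0.5445 = 6.75 mg/L.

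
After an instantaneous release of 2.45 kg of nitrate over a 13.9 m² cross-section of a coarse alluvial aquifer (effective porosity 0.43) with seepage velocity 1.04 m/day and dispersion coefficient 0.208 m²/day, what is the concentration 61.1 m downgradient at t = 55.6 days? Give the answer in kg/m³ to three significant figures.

For an instantaneous plane source, C(x,t) = M/(n_e·A·√(4πDt)) · exp(−(x−vt)²/(4Dt)), with n_e·A the pore (flow) area.
Plume center vt = 1.04 × 55.6 = 57.824 m, so the well at 61.1 m is 3.276 m downgradient of the peak.
√(4πDt) = 12.06 m, giving peak height M/(n_e·A·√(4πDt)) = 2.45/(0.43 × 13.9 × 12.06) = 0.03399 kg/m³.
(x−vt)²/(4Dt) = (3.276)²/(4 × 0.208 × 55.6) = 0.2320; exp(−0.2320) = 0.7929.
C = 0.03399 × 0.7929 = 0.0270 kg/m³.

0.0270 kg/m³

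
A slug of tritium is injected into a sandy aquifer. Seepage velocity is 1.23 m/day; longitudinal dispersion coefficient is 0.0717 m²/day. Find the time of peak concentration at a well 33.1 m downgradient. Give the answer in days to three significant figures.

For the 1D instantaneous-source solution, setting ∂C/∂t = 0 at fixed x gives v²t² + 2Dt − x² = 0, so t = (√(D² + v²x²) − D)/v².
√(D² + v²x²) = √(0.0717² + 1.23² × 33.1²) = 40.71; v² = 1.5129.
t = (40.71 − 0.0717)/1.5129 = 26.9 days (vs. the pure-advection estimate x/v = 26.9 d).

26.9 days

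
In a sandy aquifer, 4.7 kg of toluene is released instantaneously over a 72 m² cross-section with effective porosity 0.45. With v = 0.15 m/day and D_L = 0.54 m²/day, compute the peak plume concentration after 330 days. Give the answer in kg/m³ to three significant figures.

The peak of an instantaneous 1D plume sits at x = vt; there the Gaussian factor is 1 and C_max = M/(n_e·A·√(4πDt)), where n_e·A is the pore area the mass is dissolved in.
√(4πDt) = √(4π × 0.54 × 330) = 47.32 m, so C_max = 4.7/(0.45 × 72 × 47.32) = 0.00307 kg/m³.

0.00307 kg/m³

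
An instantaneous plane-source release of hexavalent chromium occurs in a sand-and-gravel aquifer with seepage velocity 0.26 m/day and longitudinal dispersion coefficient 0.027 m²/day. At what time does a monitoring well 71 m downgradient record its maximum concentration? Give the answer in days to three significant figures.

273 days

For the 1D instantaneous-source solution, setting ∂C/∂t = 0 at fixed x gives v²t² + 2Dt − x² = 0, so t = (√(D² + v²x²) − D)/v².
√(D² + v²x²) = √(0.027² + 0.26² × 71²) = 18.46; v² = 0.0676.
t = (18.46 − 0.027)/0.0676 = 273 days (vs. the pure-advection estimate x/v = 273 d).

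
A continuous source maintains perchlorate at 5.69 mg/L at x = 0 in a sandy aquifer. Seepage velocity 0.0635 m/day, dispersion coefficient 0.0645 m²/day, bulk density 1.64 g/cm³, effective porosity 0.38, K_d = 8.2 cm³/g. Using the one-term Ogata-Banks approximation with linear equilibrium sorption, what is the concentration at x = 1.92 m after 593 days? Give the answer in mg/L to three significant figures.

1.54 mg/L

Retardation factor R = 1 + ρ_b·K_d/n = 1 + 1.64 × 8.2/0.38 = 36.39.
Sorption retards both mechanisms: v_R = v/R = 0.001745 m/day, D_R = D/R = 0.001772 m²/day.
v_R·t = 0.001745 × 593 = 1.034785 m; 2√(D_R t) = 2.050 m; argument = (1.92 − 1.034785)/2.050 = 0.4318.
C = C₀ × ½·erfc(0.4318) = 5.69 × 0.2707 = 1.54 mg/L.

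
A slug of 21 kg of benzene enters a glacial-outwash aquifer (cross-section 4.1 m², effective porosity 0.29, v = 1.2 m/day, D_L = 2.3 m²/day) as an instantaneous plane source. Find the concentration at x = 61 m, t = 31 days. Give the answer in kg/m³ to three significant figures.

0.0810 kg/m³

For an instantaneous plane source, C(x,t) = M/(n_e·A·√(4πDt)) · exp(−(x−vt)²/(4Dt)), with n_e·A the pore (flow) area.
Plume center vt = 1.2 × 31 = 37.2 m, so the well at 61 m is 23.8 m downgradient of the peak.
√(4πDt) = 29.93 m, giving peak height M/(n_e·A·√(4πDt)) = 21/(0.29 × 4.1 × 29.93) = 0.5901 kg/m³.
(x−vt)²/(4Dt) = (23.8)²/(4 × 2.3 × 31) = 1.986; exp(−1.986) = 0.1372.
C = 0.5901 × 0.1372 = 0.0810 kg/m³.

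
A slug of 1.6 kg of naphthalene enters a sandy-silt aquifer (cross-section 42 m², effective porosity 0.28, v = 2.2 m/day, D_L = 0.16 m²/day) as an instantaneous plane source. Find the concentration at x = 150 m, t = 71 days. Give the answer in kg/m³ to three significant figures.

For an instantaneous plane source, C(x,t) = M/(n_e·A·√(4πDt)) · exp(−(x−vt)²/(4Dt)), with n_e·A the pore (flow) area.
Plume center vt = 2.2 × 71 = 156.2 m, so the well at 150 m is 6.2 m upgradient of the peak.
√(4πDt) = 11.95 m, giving peak height M/(n_e·A·√(4πDt)) = 1.6/(0.28 × 42 × 11.95) = 0.01139 kg/m³.
(x−vt)²/(4Dt) = (-6.2)²/(4 × 0.16 × 71) = 0.8460; exp(−0.8460) = 0.4291.
C = 0.01139 × 0.4291 = 0.00489 kg/m³.

0.00489 kg/m³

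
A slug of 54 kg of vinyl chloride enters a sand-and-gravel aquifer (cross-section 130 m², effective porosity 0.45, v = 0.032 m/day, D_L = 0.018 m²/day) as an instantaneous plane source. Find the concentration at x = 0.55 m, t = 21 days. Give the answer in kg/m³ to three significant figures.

0.419 kg/m³

For an instantaneous plane source, C(x,t) = M/(n_e·A·√(4πDt)) · exp(−(x−vt)²/(4Dt)), with n_e·A the pore (flow) area.
Plume center vt = 0.032 × 21 = 0.672 m, so the well at 0.55 m is 0.122 m upgradient of the peak.
√(4πDt) = 2.179 m, giving peak height M/(n_e·A·√(4πDt)) = 54/(0.45 × 130 × 2.179) = 0.4236 kg/m³.
(x−vt)²/(4Dt) = (-0.122)²/(4 × 0.018 × 21) = 0.009844; exp(−0.009844) = 0.9902.
C = 0.4236 × 0.9902 = 0.419 kg/m³.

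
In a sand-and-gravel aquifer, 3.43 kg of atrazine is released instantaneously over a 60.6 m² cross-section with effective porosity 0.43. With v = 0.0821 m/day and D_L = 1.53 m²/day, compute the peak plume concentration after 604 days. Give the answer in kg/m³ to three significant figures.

The peak of an instantaneous 1D plume sits at x = vt; there the Gaussian factor is 1 and C_max = M/(n_e·A·√(4πDt)), where n_e·A is the pore area the mass is dissolved in.
√(4πDt) = √(4π × 1.53 × 604) = 107.8 m, so C_max = 3.43/(0.43 × 60.6 × 107.8) = 0.00122 kg/m³.

0.00122 kg/m³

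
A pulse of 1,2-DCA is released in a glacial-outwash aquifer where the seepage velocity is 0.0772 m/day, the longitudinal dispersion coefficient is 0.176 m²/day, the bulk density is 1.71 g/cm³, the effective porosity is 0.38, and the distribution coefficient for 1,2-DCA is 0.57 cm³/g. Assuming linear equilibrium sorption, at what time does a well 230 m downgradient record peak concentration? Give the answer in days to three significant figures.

10500 days

Retardation factor R = 1 + ρ_b·K_d/n = 1 + 1.71 × 0.57/0.38 = 3.565.
Sorption retards both mechanisms: v_R = v/R = 0.02165 m/day, D_R = D/R = 0.04937 m²/day.
Peak time from v_R²t² + 2D_R t − x² = 0: t = (√(D_R² + v_R²x²) − D_R)/v_R².
√(D_R² + v_R²x²) = √(0.04937² + 0.02165² × 230²) = 4.980; v_R² = 0.0004687.
t = (4.980 − 0.04937)/0.0004687 = 10500 days.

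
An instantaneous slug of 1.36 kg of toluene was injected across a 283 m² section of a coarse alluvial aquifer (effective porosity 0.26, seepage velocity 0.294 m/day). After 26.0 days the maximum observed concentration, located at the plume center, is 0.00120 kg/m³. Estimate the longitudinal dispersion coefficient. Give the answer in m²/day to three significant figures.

At the plume center C_max = M/(n_e·A·√(4πDt)), so D = M²/(4πt·(n_e·A·C_max)²).
n_e·A·C_max = 0.26 × 283 × 0.00120 = 0.08830 kg/m.
D = 1.36²/(4π × 26.0 × 0.08830²) = 0.726 m²/day.

0.726 m²/day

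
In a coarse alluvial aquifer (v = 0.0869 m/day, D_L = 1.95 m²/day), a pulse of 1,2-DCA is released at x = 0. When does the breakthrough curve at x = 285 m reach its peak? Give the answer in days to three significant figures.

For the 1D instantaneous-source solution, setting ∂C/∂t = 0 at fixed x gives v²t² + 2Dt − x² = 0, so t = (√(D² + v²x²) − D)/v².
√(D² + v²x²) = √(1.95² + 0.0869² × 285²) = 24.84; v² = 0.00755161.
t = (24.84 − 1.95)/0.00755161 = 3030 days (vs. the pure-advection estimate x/v = 3280 d).

3030 days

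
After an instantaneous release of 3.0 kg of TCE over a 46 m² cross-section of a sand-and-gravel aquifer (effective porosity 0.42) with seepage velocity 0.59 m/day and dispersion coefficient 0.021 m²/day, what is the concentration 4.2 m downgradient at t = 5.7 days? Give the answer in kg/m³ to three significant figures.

0.0293 kg/m³

For an instantaneous plane source, C(x,t) = M/(n_e·A·√(4πDt)) · exp(−(x−vt)²/(4Dt)), with n_e·A the pore (flow) area.
Plume center vt = 0.59 × 5.7 = 3.363 m, so the well at 4.2 m is 0.837 m downgradient of the peak.
√(4πDt) = 1.226 m, giving peak height M/(n_e·A·√(4πDt)) = 3.0/(0.42 × 46 × 1.226) = 0.1267 kg/m³.
(x−vt)²/(4Dt) = (0.837)²/(4 × 0.021 × 5.7) = 1.463; exp(−1.463) = 0.2315.
C = 0.1267 × 0.2315 = 0.0293 kg/m³.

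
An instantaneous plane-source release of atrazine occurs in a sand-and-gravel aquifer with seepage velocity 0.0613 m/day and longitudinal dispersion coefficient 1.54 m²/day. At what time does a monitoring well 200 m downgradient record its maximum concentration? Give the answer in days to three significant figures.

2880 days

For the 1D instantaneous-source solution, setting ∂C/∂t = 0 at fixed x gives v²t² + 2Dt − x² = 0, so t = (√(D² + v²x²) − D)/v².
√(D² + v²x²) = √(1.54² + 0.0613² × 200²) = 12.36; v² = 0.00375769.
t = (12.36 − 1.54)/0.00375769 = 2880 days (vs. the pure-advection estimate x/v = 3260 d).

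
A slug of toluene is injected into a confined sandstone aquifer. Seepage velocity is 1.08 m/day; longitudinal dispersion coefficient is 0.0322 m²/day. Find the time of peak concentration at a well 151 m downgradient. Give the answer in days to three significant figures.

For the 1D instantaneous-source solution, setting ∂C/∂t = 0 at fixed x gives v²t² + 2Dt − x² = 0, so t = (√(D² + v²x²) − D)/v².
√(D² + v²x²) = √(0.0322² + 1.08² × 151²) = 163.1; v² = 1.1664.
t = (163.1 − 0.0322)/1.1664 = 140 days (vs. the pure-advection estimate x/v = 140 d).

140 days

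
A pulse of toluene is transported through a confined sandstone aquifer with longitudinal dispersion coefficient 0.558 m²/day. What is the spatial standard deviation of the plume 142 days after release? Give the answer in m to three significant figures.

12.6 m

Dispersive spreading gives a Gaussian with σ² = 2Dt; advection only shifts the center.
σ = √(2 × 0.558 × 142) = 12.6 m.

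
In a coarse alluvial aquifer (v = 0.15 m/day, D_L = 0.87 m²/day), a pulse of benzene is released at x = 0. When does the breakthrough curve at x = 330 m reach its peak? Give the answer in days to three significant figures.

For the 1D instantaneous-source solution, setting ∂C/∂t = 0 at fixed x gives v²t² + 2Dt − x² = 0, so t = (√(D² + v²x²) − D)/v².
√(D² + v²x²) = √(0.87² + 0.15² × 330²) = 49.51; v² = 0.0225.
t = (49.51 − 0.87)/0.0225 = 2160 days (vs. the pure-advection estimate x/v = 2200 d).

2160 days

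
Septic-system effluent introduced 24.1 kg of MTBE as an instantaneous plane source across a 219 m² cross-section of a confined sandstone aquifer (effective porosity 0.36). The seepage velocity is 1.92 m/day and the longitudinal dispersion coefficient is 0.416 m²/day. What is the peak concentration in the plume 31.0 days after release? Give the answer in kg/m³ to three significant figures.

The peak of an instantaneous 1D plume sits at x = vt; there the Gaussian factor is 1 and C_max = M/(n_e·A·√(4πDt)), where n_e·A is the pore area the mass is dissolved in.
√(4πDt) = √(4π × 0.416 × 31.0) = 12.73 m, so C_max = 24.1/(0.36 × 219 × 12.73) = 0.0240 kg/m³.

0.0240 kg/m³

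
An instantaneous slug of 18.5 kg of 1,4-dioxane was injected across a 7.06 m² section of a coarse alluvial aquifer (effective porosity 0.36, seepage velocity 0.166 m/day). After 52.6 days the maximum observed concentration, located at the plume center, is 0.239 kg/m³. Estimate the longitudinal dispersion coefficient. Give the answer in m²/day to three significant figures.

At the plume center C_max = M/(n_e·A·√(4πDt)), so D = M²/(4πt·(n_e·A·C_max)²).
n_e·A·C_max = 0.36 × 7.06 × 0.239 = 0.6074 kg/m.
D = 18.5²/(4π × 52.6 × 0.6074²) = 1.40 m²/day.

1.40 m²/day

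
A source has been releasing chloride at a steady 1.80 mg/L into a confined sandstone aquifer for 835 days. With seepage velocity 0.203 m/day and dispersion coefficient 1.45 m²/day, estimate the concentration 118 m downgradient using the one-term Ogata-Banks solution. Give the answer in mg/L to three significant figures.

1.53 mg/L

For a continuous step input, C/C₀ ≈ ½·erfc((x−vt)/(2√(Dt))).
vt = 0.203 × 835 = 169.505 m and 2√(Dt) = 2√(1.45 × 835) = 69.59 m.
Argument (x−vt)/(2√(Dt)) = (118 − 169.505)/69.59 = -0.7401; ½·erfc(-0.7401) = 0.8524.
C = 1.80 × 0.8524 = 1.53 mg/L.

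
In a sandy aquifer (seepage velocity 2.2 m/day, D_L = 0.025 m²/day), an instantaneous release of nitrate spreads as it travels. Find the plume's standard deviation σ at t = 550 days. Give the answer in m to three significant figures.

5.24 m

Dispersive spreading gives a Gaussian with σ² = 2Dt; advection only shifts the center.
σ = √(2 × 0.025 × 550) = 5.24 m.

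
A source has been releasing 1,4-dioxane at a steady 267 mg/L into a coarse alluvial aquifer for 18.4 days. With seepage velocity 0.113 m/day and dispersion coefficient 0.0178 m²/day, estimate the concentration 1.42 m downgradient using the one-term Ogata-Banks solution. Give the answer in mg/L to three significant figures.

212 mg/L

For a continuous step input, C/C₀ ≈ ½·erfc((x−vt)/(2√(Dt))).
vt = 0.113 × 18.4 = 2.0792 m and 2√(Dt) = 2√(0.0178 × 18.4) = 1.145 m.
Argument (x−vt)/(2√(Dt)) = (1.42 − 2.0792)/1.145 = -0.5757; ½·erfc(-0.5757) = 0.7922.
C = 267 × 0.7922 = 212 mg/L.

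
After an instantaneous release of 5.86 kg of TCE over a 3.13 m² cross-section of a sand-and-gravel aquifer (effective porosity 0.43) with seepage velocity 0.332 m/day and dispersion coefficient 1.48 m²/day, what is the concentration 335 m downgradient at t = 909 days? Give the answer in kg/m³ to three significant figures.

0.0273 kg/m³

For an instantaneous plane source, C(x,t) = M/(n_e·A·√(4πDt)) · exp(−(x−vt)²/(4Dt)), with n_e·A the pore (flow) area.
Plume center vt = 0.332 × 909 = 301.788 m, so the well at 335 m is 33.212 m downgradient of the peak.
√(4πDt) = 130.0 m, giving peak height M/(n_e·A·√(4πDt)) = 5.86/(0.43 × 3.13 × 130.0) = 0.03349 kg/m³.
(x−vt)²/(4Dt) = (33.212)²/(4 × 1.48 × 909) = 0.2050; exp(−0.2050) = 0.8146.
C = 0.03349 × 0.8146 = 0.0273 kg/m³.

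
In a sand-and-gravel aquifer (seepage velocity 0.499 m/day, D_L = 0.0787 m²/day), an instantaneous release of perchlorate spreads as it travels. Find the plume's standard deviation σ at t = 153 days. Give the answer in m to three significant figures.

Dispersive spreading gives a Gaussian with σ² = 2Dt; advection only shifts the center.
σ = √(2 × 0.0787 × 153) = 4.91 m.

4.91 m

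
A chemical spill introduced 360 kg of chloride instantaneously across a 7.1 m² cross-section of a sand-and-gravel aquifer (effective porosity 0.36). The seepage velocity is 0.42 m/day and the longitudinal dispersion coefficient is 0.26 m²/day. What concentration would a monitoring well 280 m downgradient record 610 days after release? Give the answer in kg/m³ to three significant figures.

For an instantaneous plane source, C(x,t) = M/(n_e·A·√(4πDt)) · exp(−(x−vt)²/(4Dt)), with n_e·A the pore (flow) area.
Plume center vt = 0.42 × 610 = 256.2 m, so the well at 280 m is 23.8 m downgradient of the peak.
√(4πDt) = 44.64 m, giving peak height M/(n_e·A·√(4πDt)) = 360/(0.36 × 7.1 × 44.64) = 3.155 kg/m³.
(x−vt)²/(4Dt) = (23.8)²/(4 × 0.26 × 610) = 0.8929; exp(−0.8929) = 0.4095.
C = 3.155 × 0.4095 = 1.29 kg/m³.

1.29 kg/m³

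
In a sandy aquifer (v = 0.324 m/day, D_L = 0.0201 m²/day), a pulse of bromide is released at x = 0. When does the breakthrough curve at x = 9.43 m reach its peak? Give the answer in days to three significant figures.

28.9 days

For the 1D instantaneous-source solution, setting ∂C/∂t = 0 at fixed x gives v²t² + 2Dt − x² = 0, so t = (√(D² + v²x²) − D)/v².
√(D² + v²x²) = √(0.0201² + 0.324² × 9.43²) = 3.055; v² = 0.104976.
t = (3.055 − 0.0201)/0.104976 = 28.9 days (vs. the pure-advection estimate x/v = 29.1 d).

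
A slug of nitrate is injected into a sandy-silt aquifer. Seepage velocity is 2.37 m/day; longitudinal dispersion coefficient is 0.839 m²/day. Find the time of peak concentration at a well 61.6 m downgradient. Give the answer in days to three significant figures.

For the 1D instantaneous-source solution, setting ∂C/∂t = 0 at fixed x gives v²t² + 2Dt − x² = 0, so t = (√(D² + v²x²) − D)/v².
√(D² + v²x²) = √(0.839² + 2.37² × 61.6²) = 146.0; v² = 5.6169.
t = (146.0 − 0.839)/5.6169 = 25.8 days (vs. the pure-advection estimate x/v = 26.0 d).

25.8 days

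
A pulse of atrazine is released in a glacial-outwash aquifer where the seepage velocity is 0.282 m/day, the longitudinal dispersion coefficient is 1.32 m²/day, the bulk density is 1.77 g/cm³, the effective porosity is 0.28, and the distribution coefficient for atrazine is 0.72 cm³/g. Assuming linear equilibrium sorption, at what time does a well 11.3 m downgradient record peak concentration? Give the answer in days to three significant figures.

Retardation factor R = 1 + ρ_b·K_d/n = 1 + 1.77 × 0.72/0.28 = 5.551.
Sorption retards both mechanisms: v_R = v/R = 0.05080 m/day, D_R = D/R = 0.2378 m²/day.
Peak time from v_R²t² + 2D_R t − x² = 0: t = (√(D_R² + v_R²x²) − D_R)/v_R².
√(D_R² + v_R²x²) = √(0.2378² + 0.05080² × 11.3²) = 0.6213; v_R² = 0.002581.
t = (0.6213 − 0.2378)/0.002581 = 149 days.

149 days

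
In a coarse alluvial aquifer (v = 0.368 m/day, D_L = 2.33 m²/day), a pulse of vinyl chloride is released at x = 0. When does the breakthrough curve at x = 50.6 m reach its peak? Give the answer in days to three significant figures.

121 days

For the 1D instantaneous-source solution, setting ∂C/∂t = 0 at fixed x gives v²t² + 2Dt − x² = 0, so t = (√(D² + v²x²) − D)/v².
√(D² + v²x²) = √(2.33² + 0.368² × 50.6²) = 18.77; v² = 0.135424.
t = (18.77 − 2.33)/0.135424 = 121 days (vs. the pure-advection estimate x/v = 138 d).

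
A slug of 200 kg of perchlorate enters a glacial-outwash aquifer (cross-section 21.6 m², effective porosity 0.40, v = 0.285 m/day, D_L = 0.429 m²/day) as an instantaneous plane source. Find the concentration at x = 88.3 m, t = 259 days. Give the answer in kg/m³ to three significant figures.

For an instantaneous plane source, C(x,t) = M/(n_e·A·√(4πDt)) · exp(−(x−vt)²/(4Dt)), with n_e·A the pore (flow) area.
Plume center vt = 0.285 × 259 = 73.815 m, so the well at 88.3 m is 14.485 m downgradient of the peak.
√(4πDt) = 37.37 m, giving peak height M/(n_e·A·√(4πDt)) = 200/(0.40 × 21.6 × 37.37) = 0.6194 kg/m³.
(x−vt)²/(4Dt) = (14.485)²/(4 × 0.429 × 259) = 0.4721; exp(−0.4721) = 0.6237.
C = 0.6194 × 0.6237 = 0.386 kg/m³.

0.386 kg/m³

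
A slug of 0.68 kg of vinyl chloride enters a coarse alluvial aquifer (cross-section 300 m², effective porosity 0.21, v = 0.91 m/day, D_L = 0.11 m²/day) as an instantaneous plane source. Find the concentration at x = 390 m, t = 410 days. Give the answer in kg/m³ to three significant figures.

For an instantaneous plane source, C(x,t) = M/(n_e·A·√(4πDt)) · exp(−(x−vt)²/(4Dt)), with n_e·A the pore (flow) area.
Plume center vt = 0.91 × 410 = 373.1 m, so the well at 390 m is 16.9 m downgradient of the peak.
√(4πDt) = 23.81 m, giving peak height M/(n_e·A·√(4πDt)) = 0.68/(0.21 × 300 × 23.81) = 0.0004533 kg/m³.
(x−vt)²/(4Dt) = (16.9)²/(4 × 0.11 × 410) = 1.583; exp(−1.583) = 0.2054.
C = 0.0004533 × 0.2054 = 9.31e-05 kg/m³.

9.31e-05 kg/m³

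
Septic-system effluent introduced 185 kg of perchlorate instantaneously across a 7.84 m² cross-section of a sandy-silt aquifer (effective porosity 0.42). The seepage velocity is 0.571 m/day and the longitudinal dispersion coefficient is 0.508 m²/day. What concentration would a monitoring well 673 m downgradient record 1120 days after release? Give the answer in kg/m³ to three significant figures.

For an instantaneous plane source, C(x,t) = M/(n_e·A·√(4πDt)) · exp(−(x−vt)²/(4Dt)), with n_e·A the pore (flow) area.
Plume center vt = 0.571 × 1120 = 639.52 m, so the well at 673 m is 33.48 m downgradient of the peak.
√(4πDt) = 84.56 m, giving peak height M/(n_e·A·√(4πDt)) = 185/(0.42 × 7.84 × 84.56) = 0.6644 kg/m³.
(x−vt)²/(4Dt) = (33.48)²/(4 × 0.508 × 1120) = 0.4925; exp(−0.4925) = 0.6111.
C = 0.6644 × 0.6111 = 0.406 kg/m³.

0.406 kg/m³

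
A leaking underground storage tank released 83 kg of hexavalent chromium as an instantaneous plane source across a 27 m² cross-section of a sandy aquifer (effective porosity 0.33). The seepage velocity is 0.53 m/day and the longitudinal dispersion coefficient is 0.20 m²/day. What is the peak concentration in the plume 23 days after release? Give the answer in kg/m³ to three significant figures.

1.23 kg/m³

The peak of an instantaneous 1D plume sits at x = vt; there the Gaussian factor is 1 and C_max = M/(n_e·A·√(4πDt)), where n_e·A is the pore area the mass is dissolved in.
√(4πDt) = √(4π × 0.20 × 23) = 7.603 m, so C_max = 83/(0.33 × 27 × 7.603) = 1.23 kg/m³.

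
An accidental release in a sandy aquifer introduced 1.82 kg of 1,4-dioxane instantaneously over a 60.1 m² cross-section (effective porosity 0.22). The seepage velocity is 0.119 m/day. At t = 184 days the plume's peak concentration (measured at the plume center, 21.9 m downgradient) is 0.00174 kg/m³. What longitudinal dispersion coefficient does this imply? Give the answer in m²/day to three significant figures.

At the plume center C_max = M/(n_e·A·√(4πDt)), so D = M²/(4πt·(n_e·A·C_max)²).
n_e·A·C_max = 0.22 × 60.1 × 0.00174 = 0.02301 kg/m.
D = 1.82²/(4π × 184 × 0.02301²) = 2.71 m²/day.

2.71 m²/day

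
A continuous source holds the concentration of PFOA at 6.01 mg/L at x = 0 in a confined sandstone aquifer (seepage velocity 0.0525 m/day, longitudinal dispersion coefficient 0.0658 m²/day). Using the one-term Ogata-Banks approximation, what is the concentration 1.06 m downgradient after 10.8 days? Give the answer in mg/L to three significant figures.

2.04 mg/L

For a continuous step input, C/C₀ ≈ ½·erfc((x−vt)/(2√(Dt))).
vt = 0.0525 × 10.8 = 0.567 m and 2√(Dt) = 2√(0.0658 × 10.8) = 1.686 m.
Argument (x−vt)/(2√(Dt)) = (1.06 − 0.567)/1.686 = 0.2924; ½·erfc(0.2924) = 0.3396.
C = 6.01 × 0.3396 = 2.04 mg/L.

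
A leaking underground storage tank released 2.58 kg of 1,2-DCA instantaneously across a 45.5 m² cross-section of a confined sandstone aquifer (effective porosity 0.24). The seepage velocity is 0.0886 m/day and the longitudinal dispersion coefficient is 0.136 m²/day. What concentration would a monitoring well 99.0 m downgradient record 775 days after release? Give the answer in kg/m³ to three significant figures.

0.000732 kg/m³

For an instantaneous plane source, C(x,t) = M/(n_e·A·√(4πDt)) · exp(−(x−vt)²/(4Dt)), with n_e·A the pore (flow) area.
Plume center vt = 0.0886 × 775 = 68.665 m, so the well at 99.0 m is 30.335 m downgradient of the peak.
√(4πDt) = 36.39 m, giving peak height M/(n_e·A·√(4πDt)) = 2.58/(0.24 × 45.5 × 36.39) = 0.006493 kg/m³.
(x−vt)²/(4Dt) = (30.335)²/(4 × 0.136 × 775) = 2.183; exp(−2.183) = 0.1127.
C = 0.006493 × 0.1127 = 0.000732 kg/m³.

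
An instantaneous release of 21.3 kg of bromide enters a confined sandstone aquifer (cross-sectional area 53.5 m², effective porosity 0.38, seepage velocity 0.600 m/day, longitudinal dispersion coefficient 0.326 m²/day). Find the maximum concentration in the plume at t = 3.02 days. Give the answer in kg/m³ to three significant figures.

0.298 kg/m³

The peak of an instantaneous 1D plume sits at x = vt; there the Gaussian factor is 1 and C_max = M/(n_e·A·√(4πDt)), where n_e·A is the pore area the mass is dissolved in.
√(4πDt) = √(4π × 0.326 × 3.02) = 3.517 m, so C_max = 21.3/(0.38 × 53.5 × 3.517) = 0.298 kg/m³.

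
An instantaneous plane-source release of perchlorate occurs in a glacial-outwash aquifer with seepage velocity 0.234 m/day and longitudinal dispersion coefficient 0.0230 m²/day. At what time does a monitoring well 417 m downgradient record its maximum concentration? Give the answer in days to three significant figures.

1780 days

For the 1D instantaneous-source solution, setting ∂C/∂t = 0 at fixed x gives v²t² + 2Dt − x² = 0, so t = (√(D² + v²x²) − D)/v².
√(D² + v²x²) = √(0.0230² + 0.234² × 417²) = 97.58; v² = 0.054756.
t = (97.58 − 0.0230)/0.054756 = 1780 days (vs. the pure-advection estimate x/v = 1780 d).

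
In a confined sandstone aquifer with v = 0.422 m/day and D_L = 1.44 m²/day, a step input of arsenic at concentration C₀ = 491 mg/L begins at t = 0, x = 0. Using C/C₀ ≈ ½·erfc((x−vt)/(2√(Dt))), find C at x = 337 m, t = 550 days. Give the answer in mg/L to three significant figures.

For a continuous step input, C/C₀ ≈ ½·erfc((x−vt)/(2√(Dt))).
vt = 0.422 × 550 = 232.1 m and 2√(Dt) = 2√(1.44 × 550) = 56.28 m.
Argument (x−vt)/(2√(Dt)) = (337 − 232.1)/56.28 = 1.864; ½·erfc(1.864) = 0.004193.
C = 491 × 0.004193 = 2.06 mg/L.

2.06 mg/L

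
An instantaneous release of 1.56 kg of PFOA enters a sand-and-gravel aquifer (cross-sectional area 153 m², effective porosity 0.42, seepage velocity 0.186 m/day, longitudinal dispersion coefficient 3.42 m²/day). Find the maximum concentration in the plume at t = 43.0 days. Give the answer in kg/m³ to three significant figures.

The peak of an instantaneous 1D plume sits at x = vt; there the Gaussian factor is 1 and C_max = M/(n_e·A·√(4πDt)), where n_e·A is the pore area the mass is dissolved in.
√(4πDt) = √(4π × 3.42 × 43.0) = 42.99 m, so C_max = 1.56/(0.42 × 153 × 42.99) = 0.000565 kg/m³.

0.000565 kg/m³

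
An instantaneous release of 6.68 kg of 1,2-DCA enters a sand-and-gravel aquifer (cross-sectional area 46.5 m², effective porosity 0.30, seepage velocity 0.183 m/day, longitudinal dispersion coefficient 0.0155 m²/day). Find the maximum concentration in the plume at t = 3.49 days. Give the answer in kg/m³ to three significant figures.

0.581 kg/m³

The peak of an instantaneous 1D plume sits at x = vt; there the Gaussian factor is 1 and C_max = M/(n_e·A·√(4πDt)), where n_e·A is the pore area the mass is dissolved in.
√(4πDt) = √(4π × 0.0155 × 3.49) = 0.8245 m, so C_max = 6.68/(0.30 × 46.5 × 0.8245) = 0.581 kg/m³.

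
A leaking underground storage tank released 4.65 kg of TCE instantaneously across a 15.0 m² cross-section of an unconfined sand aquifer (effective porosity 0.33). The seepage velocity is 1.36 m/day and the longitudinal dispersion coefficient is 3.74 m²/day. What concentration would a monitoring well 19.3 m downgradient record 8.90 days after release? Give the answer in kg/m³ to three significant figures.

For an instantaneous plane source, C(x,t) = M/(n_e·A·√(4πDt)) · exp(−(x−vt)²/(4Dt)), with n_e·A the pore (flow) area.
Plume center vt = 1.36 × 8.90 = 12.104 m, so the well at 19.3 m is 7.196 m downgradient of the peak.
√(4πDt) = 20.45 m, giving peak height M/(n_e·A·√(4πDt)) = 4.65/(0.33 × 15.0 × 20.45) = 0.04594 kg/m³.
(x−vt)²/(4Dt) = (7.196)²/(4 × 3.74 × 8.90) = 0.3889; exp(−0.3889) = 0.6778.
C = 0.04594 × 0.6778 = 0.0311 kg/m³.

0.0311 kg/m³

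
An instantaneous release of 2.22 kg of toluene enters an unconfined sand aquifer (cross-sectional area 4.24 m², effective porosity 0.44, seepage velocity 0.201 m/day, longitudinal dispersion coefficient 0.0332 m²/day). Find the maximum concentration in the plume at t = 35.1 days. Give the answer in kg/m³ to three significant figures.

0.311 kg/m³

The peak of an instantaneous 1D plume sits at x = vt; there the Gaussian factor is 1 and C_max = M/(n_e·A·√(4πDt)), where n_e·A is the pore area the mass is dissolved in.
√(4πDt) = √(4π × 0.0332 × 35.1) = 3.827 m, so C_max = 2.22/(0.44 × 4.24 × 3.827) = 0.311 kg/m³.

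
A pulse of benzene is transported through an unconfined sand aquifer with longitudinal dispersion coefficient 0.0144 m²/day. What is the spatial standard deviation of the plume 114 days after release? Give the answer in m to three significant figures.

Dispersive spreading gives a Gaussian with σ² = 2Dt; advection only shifts the center.
σ = √(2 × 0.0144 × 114) = 1.81 m.

1.81 m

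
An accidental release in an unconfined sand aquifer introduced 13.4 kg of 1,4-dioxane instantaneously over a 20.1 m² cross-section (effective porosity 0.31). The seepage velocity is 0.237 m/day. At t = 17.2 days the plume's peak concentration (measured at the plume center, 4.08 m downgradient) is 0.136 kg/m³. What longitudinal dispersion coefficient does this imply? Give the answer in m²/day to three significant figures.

At the plume center C_max = M/(n_e·A·√(4πDt)), so D = M²/(4πt·(n_e·A·C_max)²).
n_e·A·C_max = 0.31 × 20.1 × 0.136 = 0.8474 kg/m.
D = 13.4²/(4π × 17.2 × 0.8474²) = 1.16 m²/day.

1.16 m²/day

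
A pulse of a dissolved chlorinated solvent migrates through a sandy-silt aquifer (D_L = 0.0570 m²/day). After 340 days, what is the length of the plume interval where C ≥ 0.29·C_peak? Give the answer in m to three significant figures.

19.6 m

The plume is Gaussian with σ = √(2Dt) = √(2 × 0.0570 × 340) = 6.226 m.
C/C_peak = exp(−Δx²/(2σ²)) = 0.29 ⇒ Δx = σ·√(−2 ln 0.29) = 6.226 × 1.573 = 9.793 m.
Width = 2Δx = 19.6 m.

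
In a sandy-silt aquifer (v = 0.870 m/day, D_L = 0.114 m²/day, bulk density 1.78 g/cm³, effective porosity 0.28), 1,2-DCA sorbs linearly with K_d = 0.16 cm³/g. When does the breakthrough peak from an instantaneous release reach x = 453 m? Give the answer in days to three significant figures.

Retardation factor R = 1 + ρ_b·K_d/n = 1 + 1.78 × 0.16/0.28 = 2.017.
Sorption retards both mechanisms: v_R = v/R = 0.4313 m/day, D_R = D/R = 0.05652 m²/day.
Peak time from v_R²t² + 2D_R t − x² = 0: t = (√(D_R² + v_R²x²) − D_R)/v_R².
√(D_R² + v_R²x²) = √(0.05652² + 0.4313² × 453²) = 195.4; v_R² = 0.1860.
t = (195.4 − 0.05652)/0.1860 = 1050 days.

1050 days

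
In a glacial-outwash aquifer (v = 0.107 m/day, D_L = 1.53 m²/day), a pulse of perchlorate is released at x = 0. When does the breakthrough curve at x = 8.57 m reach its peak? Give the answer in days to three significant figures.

For the 1D instantaneous-source solution, setting ∂C/∂t = 0 at fixed x gives v²t² + 2Dt − x² = 0, so t = (√(D² + v²x²) − D)/v².
√(D² + v²x²) = √(1.53² + 0.107² × 8.57²) = 1.784; v² = 0.011449.
t = (1.784 − 1.53)/0.011449 = 22.2 days (vs. the pure-advection estimate x/v = 80.1 d).

22.2 days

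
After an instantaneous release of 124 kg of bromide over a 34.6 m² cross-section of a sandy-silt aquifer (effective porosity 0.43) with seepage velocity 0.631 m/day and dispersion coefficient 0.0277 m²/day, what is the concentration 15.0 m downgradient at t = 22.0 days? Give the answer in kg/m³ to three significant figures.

1.80 kg/m³

For an instantaneous plane source, C(x,t) = M/(n_e·A·√(4πDt)) · exp(−(x−vt)²/(4Dt)), with n_e·A the pore (flow) area.
Plume center vt = 0.631 × 22.0 = 13.882 m, so the well at 15.0 m is 1.118 m downgradient of the peak.
√(4πDt) = 2.767 m, giving peak height M/(n_e·A·√(4πDt)) = 124/(0.43 × 34.6 × 2.767) = 3.012 kg/m³.
(x−vt)²/(4Dt) = (1.118)²/(4 × 0.0277 × 22.0) = 0.5128; exp(−0.5128) = 0.5988.
C = 3.012 × 0.5988 = 1.80 kg/m³.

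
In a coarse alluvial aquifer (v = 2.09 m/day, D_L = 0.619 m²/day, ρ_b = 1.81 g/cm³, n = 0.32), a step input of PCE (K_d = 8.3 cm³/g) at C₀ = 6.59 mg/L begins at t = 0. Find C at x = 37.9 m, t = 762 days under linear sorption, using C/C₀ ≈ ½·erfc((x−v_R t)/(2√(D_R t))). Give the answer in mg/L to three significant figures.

0.959 mg/L

Retardation factor R = 1 + ρ_b·K_d/n = 1 + 1.81 × 8.3/0.32 = 47.95.
Sorption retards both mechanisms: v_R = v/R = 0.04359 m/day, D_R = D/R = 0.01291 m²/day.
v_R·t = 0.04359 × 762 = 33.21558 m; 2√(D_R t) = 6.273 m; argument = (37.9 − 33.21558)/6.273 = 0.7468.
C = C₀ × ½·erfc(0.7468) = 6.59 × 0.1455 = 0.959 mg/L.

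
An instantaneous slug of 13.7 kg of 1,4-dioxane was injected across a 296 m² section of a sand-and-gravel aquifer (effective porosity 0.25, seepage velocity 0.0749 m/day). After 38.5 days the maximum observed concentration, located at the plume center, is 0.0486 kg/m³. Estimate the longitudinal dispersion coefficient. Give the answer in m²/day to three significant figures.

At the plume center C_max = M/(n_e·A·√(4πDt)), so D = M²/(4πt·(n_e·A·C_max)²).
n_e·A·C_max = 0.25 × 296 × 0.0486 = 3.596 kg/m.
D = 13.7²/(4π × 38.5 × 3.596²) = 0.0300 m²/day.

0.0300 m²/day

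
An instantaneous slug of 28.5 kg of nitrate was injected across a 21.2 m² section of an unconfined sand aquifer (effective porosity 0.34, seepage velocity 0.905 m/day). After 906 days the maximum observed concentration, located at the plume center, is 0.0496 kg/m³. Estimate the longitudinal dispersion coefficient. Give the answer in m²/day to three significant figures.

0.558 m²/day

At the plume center C_max = M/(n_e·A·√(4πDt)), so D = M²/(4πt·(n_e·A·C_max)²).
n_e·A·C_max = 0.34 × 21.2 × 0.0496 = 0.3575 kg/m.
D = 28.5²/(4π × 906 × 0.3575²) = 0.558 m²/day.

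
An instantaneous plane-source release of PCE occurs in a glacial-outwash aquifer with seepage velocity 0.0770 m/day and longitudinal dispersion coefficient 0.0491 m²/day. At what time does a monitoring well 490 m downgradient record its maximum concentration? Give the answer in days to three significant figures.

For the 1D instantaneous-source solution, setting ∂C/∂t = 0 at fixed x gives v²t² + 2Dt − x² = 0, so t = (√(D² + v²x²) − D)/v².
√(D² + v²x²) = √(0.0491² + 0.0770² × 490²) = 37.73; v² = 0.005929.
t = (37.73 − 0.0491)/0.005929 = 6360 days (vs. the pure-advection estimate x/v = 6360 d).

6360 days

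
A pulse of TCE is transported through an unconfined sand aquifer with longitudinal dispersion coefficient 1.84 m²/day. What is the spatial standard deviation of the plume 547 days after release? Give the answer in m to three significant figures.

Dispersive spreading gives a Gaussian with σ² = 2Dt; advection only shifts the center.
σ = √(2 × 1.84 × 547) = 44.9 m.

44.9 m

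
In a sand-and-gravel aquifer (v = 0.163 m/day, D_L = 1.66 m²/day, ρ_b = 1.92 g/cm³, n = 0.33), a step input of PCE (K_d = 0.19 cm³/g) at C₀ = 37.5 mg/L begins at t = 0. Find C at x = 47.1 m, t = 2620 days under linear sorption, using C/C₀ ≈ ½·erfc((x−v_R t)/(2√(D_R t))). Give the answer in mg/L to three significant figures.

37.2 mg/L

Retardation factor R = 1 + ρ_b·K_d/n = 1 + 1.92 × 0.19/0.33 = 2.105.
Sorption retards both mechanisms: v_R = v/R = 0.07743 m/day, D_R = D/R = 0.7886 m²/day.
v_R·t = 0.07743 × 2620 = 202.8666 m; 2√(D_R t) = 90.91 m; argument = (47.1 − 202.8666)/90.91 = -1.713.
C = C₀ × ½·erfc(-1.713) = 37.5 × 0.9923 = 37.2 mg/L.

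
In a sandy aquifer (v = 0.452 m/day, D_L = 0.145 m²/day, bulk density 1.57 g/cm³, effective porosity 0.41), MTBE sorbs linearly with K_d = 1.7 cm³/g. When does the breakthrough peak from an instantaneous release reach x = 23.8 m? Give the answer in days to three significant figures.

Retardation factor R = 1 + ρ_b·K_d/n = 1 + 1.57 × 1.7/0.41 = 7.510.
Sorption retards both mechanisms: v_R = v/R = 0.06019 m/day, D_R = D/R = 0.01931 m²/day.
Peak time from v_R²t² + 2D_R t − x² = 0: t = (√(D_R² + v_R²x²) − D_R)/v_R².
√(D_R² + v_R²x²) = √(0.01931² + 0.06019² × 23.8²) = 1.433; v_R² = 0.003623.
t = (1.433 − 0.01931)/0.003623 = 390 days.

390 days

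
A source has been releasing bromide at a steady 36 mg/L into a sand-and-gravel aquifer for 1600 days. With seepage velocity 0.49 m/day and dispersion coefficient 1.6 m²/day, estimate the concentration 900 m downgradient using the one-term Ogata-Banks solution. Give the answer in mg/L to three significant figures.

1.89 mg/L

For a continuous step input, C/C₀ ≈ ½·erfc((x−vt)/(2√(Dt))).
vt = 0.49 × 1600 = 784 m and 2√(Dt) = 2√(1.6 × 1600) = 101.2 m.
Argument (x−vt)/(2√(Dt)) = (900 − 784)/101.2 = 1.146; ½·erfc(1.146) = 0.05254.
C = 36 × 0.05254 = 1.89 mg/L.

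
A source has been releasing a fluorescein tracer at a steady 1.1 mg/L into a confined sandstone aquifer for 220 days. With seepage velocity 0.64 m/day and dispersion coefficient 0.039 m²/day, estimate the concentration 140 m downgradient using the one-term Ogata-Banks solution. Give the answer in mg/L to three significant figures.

For a continuous step input, C/C₀ ≈ ½·erfc((x−vt)/(2√(Dt))).
vt = 0.64 × 220 = 140.8 m and 2√(Dt) = 2√(0.039 × 220) = 5.858 m.
Argument (x−vt)/(2√(Dt)) = (140 − 140.8)/5.858 = -0.1366; ½·erfc(-0.1366) = 0.5766.
C = 1.1 × 0.5766 = 0.634 mg/L.

0.634 mg/L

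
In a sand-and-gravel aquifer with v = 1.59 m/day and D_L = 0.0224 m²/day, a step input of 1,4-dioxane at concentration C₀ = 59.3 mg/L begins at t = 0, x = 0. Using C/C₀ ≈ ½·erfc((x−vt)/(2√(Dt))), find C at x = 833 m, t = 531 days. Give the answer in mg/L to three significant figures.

For a continuous step input, C/C₀ ≈ ½·erfc((x−vt)/(2√(Dt))).
vt = 1.59 × 531 = 844.29 m and 2√(Dt) = 2√(0.0224 × 531) = 6.898 m.
Argument (x−vt)/(2√(Dt)) = (833 − 844.29)/6.898 = -1.637; ½·erfc(-1.637) = 0.9897.
C = 59.3 × 0.9897 = 58.7 mg/L.

58.7 mg/L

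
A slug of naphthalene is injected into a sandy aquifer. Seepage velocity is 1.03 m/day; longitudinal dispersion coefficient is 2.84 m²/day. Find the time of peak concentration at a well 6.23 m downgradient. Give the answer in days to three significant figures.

For the 1D instantaneous-source solution, setting ∂C/∂t = 0 at fixed x gives v²t² + 2Dt − x² = 0, so t = (√(D² + v²x²) − D)/v².
√(D² + v²x²) = √(2.84² + 1.03² × 6.23²) = 7.017; v² = 1.0609.
t = (7.017 − 2.84)/1.0609 = 3.94 days (vs. the pure-advection estimate x/v = 6.05 d).

3.94 days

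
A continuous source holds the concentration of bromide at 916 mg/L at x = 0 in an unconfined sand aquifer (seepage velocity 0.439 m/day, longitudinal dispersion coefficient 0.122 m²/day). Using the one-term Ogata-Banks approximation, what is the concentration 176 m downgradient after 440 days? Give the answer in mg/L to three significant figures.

871 mg/L

For a continuous step input, C/C₀ ≈ ½·erfc((x−vt)/(2√(Dt))).
vt = 0.439 × 440 = 193.16 m and 2√(Dt) = 2√(0.122 × 440) = 14.65 m.
Argument (x−vt)/(2√(Dt)) = (176 − 193.16)/14.65 = -1.171; ½·erfc(-1.171) = 0.9511.
C = 916 × 0.9511 = 871 mg/L.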